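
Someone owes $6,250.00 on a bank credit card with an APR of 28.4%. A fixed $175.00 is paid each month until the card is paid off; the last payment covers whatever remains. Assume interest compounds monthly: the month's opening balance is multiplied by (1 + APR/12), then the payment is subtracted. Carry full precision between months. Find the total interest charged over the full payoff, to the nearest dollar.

$7,710

Monthly rate r = 28.4%/12 = 2.36667% = 0.0236667.
Payoff takes n = ⌈−ln(1 − rB₀/P)/ln(1+r)⌉ = ⌈79.769⌉ = 80 payments; the last is $134.90.
Total paid = 79·$175.00 + $134.90 = $13,959.90.
Total interest = total paid − principal = $13,959.90 − $6,250.00 = $7,709.90.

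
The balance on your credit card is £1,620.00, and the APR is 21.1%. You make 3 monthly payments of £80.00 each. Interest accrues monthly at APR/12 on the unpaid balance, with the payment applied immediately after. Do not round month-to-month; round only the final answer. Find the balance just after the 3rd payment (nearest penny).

Monthly rate r = 21.1%/12 = 1.75833% = 0.0175833.
Each month: B ← B·(1+r) − £80.00.
Month 1: interest £28.49; balance after payment £1,568.48.
Month 2: interest £27.58; balance after payment £1,516.06.
Month 3: interest £26.66; balance after payment £1,462.72.

£1,462.72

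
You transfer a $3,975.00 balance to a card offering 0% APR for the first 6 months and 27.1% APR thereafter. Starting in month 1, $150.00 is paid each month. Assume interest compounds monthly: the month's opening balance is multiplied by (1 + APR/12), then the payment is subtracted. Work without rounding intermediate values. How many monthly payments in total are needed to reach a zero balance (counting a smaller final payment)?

34 payments

Promo months 1–6 at r₀ = 0%/12 = 0; months 7+ at r₁ = 27.1%/12 = 0.0225833.
After month 6 (no interest yet): B = $3,975.00 − 6·$150.00 = $3,075.00.
Then at r₁ with $150.00/mo: n₂ = −ln(1 − r₁·B/P)/ln(1+r₁) ≈ 27.84 → 28 more payments.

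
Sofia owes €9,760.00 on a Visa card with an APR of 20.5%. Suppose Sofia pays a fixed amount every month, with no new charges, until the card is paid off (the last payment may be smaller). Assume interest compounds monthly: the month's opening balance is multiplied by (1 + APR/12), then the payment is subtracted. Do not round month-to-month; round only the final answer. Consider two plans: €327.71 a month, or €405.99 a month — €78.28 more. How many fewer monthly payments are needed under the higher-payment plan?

Monthly rate r = 20.5%/12 = 1.70833% = 0.0170833.
At €327.71/mo: n = ⌈−ln(1 − rB₀/P)/ln(1+r)⌉ = 42 payments (last €316.76); total interest = total paid − €9,760.00 = €3,992.87.
At €405.99/mo: 32 payments (last €88.81); total interest €2,914.50.
Payments saved = 42 − 32 = 10.

10 fewer payments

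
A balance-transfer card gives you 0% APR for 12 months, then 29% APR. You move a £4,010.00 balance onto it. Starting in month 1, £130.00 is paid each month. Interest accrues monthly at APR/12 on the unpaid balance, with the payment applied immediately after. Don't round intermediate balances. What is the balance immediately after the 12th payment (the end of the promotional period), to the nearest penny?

£2,450.00

Promo months 1–12 at r₀ = 0%/12 = 0; months 13+ at r₁ = 29%/12 = 0.0241667.
After month 12 (no interest yet): B = £4,010.00 − 12·£130.00 = £2,450.00.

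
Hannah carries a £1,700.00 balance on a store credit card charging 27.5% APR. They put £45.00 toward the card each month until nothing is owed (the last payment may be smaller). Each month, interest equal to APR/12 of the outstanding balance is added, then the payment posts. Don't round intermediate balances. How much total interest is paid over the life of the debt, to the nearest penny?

Monthly rate r = 27.5%/12 = 2.29167% = 0.0229167.
Payoff takes n = ⌈−ln(1 − rB₀/P)/ln(1+r)⌉ = ⌈88.621⌉ = 89 payments; the last is £28.08.
Total paid = 88·£45.00 + £28.08 = £3,988.08.
Total interest = total paid − principal = £3,988.08 − £1,700.00 = £2,288.08.

£2,288.08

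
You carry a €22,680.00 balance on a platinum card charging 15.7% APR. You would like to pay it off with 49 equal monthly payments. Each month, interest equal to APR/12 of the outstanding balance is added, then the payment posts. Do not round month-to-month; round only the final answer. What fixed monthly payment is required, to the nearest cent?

Monthly rate r = 15.7%/12 = 1.30833% = 0.0130833.
Level-payment amortization: P = B₀·r / (1 − (1+r)^(−n)) = 22680.00·0.0130833 / (1 − 1.01308^(−49)).
Denominator 1 − (1+r)^(−49) = 0.471084081.
P = 296.73 / 0.471084081 ≈ 629.89.

€629.89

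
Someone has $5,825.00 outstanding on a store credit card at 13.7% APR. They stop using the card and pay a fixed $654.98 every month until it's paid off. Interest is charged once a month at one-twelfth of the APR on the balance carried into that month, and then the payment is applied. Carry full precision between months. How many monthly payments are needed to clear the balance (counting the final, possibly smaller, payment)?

Monthly rate r = 13.7%/12 = 1.14167% = 0.0114167.
Recurrence: B ← B·(1+r) − $654.98.
Month 1: interest $66.50; balance after payment $5,236.52.
Month 2: interest $59.78; balance after payment $4,641.33.
Closed form: n = −ln(1 − rB₀/P)/ln(1+r) = −ln(0.89847)/ln(1.01142) ≈ 9.431, so the balance reaches zero during payment 10.

10 months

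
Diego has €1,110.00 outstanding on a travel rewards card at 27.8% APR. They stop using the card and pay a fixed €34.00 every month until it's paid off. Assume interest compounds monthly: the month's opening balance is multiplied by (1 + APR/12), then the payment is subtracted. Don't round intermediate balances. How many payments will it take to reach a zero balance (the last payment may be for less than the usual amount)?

Monthly rate r = 27.8%/12 = 2.31667% = 0.0231667.
Recurrence: B ← B·(1+r) − €34.00.
Month 1: interest €25.72; balance after payment €1,101.71.
Month 2: interest €25.52; balance after payment €1,093.24.
Closed form: n = −ln(1 − rB₀/P)/ln(1+r) = −ln(0.24368)/ln(1.02317) ≈ 61.649, so the balance reaches zero during payment 62.

62 months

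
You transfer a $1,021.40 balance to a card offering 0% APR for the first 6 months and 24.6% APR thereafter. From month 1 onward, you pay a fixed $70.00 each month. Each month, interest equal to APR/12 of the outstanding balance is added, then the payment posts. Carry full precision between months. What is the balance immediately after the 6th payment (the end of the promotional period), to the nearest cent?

$601.40

Promo months 1–6 at r₀ = 0%/12 = 0; months 7+ at r₁ = 24.6%/12 = 0.0205.
After month 6 (no interest yet): B = $1,021.40 − 6·$70.00 = $601.40.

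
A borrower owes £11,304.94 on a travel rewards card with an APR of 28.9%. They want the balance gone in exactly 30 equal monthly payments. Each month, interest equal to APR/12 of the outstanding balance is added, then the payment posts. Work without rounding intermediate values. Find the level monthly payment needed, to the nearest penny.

Monthly rate r = 28.9%/12 = 2.40833% = 0.0240833.
Level-payment amortization: P = B₀·r / (1 − (1+r)^(−n)) = 11304.94·0.0240833 / (1 − 1.02408^(−30)).
Denominator 1 − (1+r)^(−30) = 0.510287652.
P = 272.261 / 0.510287652 ≈ 533.54.

£533.54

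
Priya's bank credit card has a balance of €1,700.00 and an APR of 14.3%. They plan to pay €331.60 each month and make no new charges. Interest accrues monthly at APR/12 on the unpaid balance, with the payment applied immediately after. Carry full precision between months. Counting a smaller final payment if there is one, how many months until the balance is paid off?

Monthly rate r = 14.3%/12 = 1.19167% = 0.0119167.
Recurrence: B ← B·(1+r) − €331.60.
Month 1: interest €20.26; balance after payment €1,388.66.
Month 2: interest €16.55; balance after payment €1,073.61.
Month 3: interest €12.79; balance after payment €754.80.
Month 4: interest €8.99; balance after payment €432.20.
Month 5: interest €5.15; balance after payment €105.75.
Month 6: interest €1.26; balance after payment €0.00.

6 months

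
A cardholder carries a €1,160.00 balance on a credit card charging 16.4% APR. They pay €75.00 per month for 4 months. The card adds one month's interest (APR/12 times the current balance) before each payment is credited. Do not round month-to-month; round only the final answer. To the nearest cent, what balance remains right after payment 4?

€918.52

Monthly rate r = 16.4%/12 = 1.36667% = 0.0136667.
Each month: B ← B·(1+r) − €75.00.
Month 1: interest €15.85; balance after payment €1,100.85.
Month 2: interest €15.04; balance after payment €1,040.90.
Month 3: interest €14.23; balance after payment €980.12.
Month 4: interest €13.40; balance after payment €918.52.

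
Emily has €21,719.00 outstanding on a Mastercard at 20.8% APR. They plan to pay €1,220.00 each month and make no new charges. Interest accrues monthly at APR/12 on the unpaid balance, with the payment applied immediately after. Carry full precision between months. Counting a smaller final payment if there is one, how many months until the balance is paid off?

Monthly rate r = 20.8%/12 = 1.73333% = 0.0173333.
Recurrence: B ← B·(1+r) − €1,220.00.
Month 1: interest €376.46; balance after payment €20,875.46.
Month 2: interest €361.84; balance after payment €20,017.30.
Closed form: n = −ln(1 − rB₀/P)/ln(1+r) = −ln(0.69142)/ln(1.01733) ≈ 21.473, so the balance reaches zero during payment 22.

22 payments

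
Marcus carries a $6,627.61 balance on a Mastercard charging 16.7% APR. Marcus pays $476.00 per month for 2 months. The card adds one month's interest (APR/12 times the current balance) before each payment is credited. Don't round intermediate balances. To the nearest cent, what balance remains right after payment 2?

$5,854.74

Monthly rate r = 16.7%/12 = 1.39167% = 0.0139167.
Each month: B ← B·(1+r) − $476.00.
Month 1: interest $92.23; balance after payment $6,243.84.
Month 2: interest $86.89; balance after payment $5,854.74.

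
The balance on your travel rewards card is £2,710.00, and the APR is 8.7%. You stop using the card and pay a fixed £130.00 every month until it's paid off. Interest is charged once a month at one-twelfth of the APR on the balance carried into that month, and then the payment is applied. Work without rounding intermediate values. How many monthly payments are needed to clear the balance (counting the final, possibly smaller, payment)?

23 payments

Monthly rate r = 8.7%/12 = 0.725% = 0.00725.
Recurrence: B ← B·(1+r) − £130.00.
Month 1: interest £19.65; balance after payment £2,599.65.
Month 2: interest £18.85; balance after payment £2,488.49.
Closed form: n = −ln(1 − rB₀/P)/ln(1+r) = −ln(0.84887)/ln(1.00725) ≈ 22.682, so the balance reaches zero during payment 23.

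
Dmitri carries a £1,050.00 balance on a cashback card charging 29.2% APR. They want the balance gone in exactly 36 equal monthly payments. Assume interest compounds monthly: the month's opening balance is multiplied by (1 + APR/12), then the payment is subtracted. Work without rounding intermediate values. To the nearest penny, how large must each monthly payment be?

£44.12

Monthly rate r = 29.2%/12 = 2.43333% = 0.0243333.
Level-payment amortization: P = B₀·r / (1 − (1+r)^(−n)) = 1050.00·0.0243333 / (1 − 1.02433^(−36)).
Denominator 1 − (1+r)^(−36) = 0.579163887.
P = 25.55 / 0.579163887 ≈ 44.12.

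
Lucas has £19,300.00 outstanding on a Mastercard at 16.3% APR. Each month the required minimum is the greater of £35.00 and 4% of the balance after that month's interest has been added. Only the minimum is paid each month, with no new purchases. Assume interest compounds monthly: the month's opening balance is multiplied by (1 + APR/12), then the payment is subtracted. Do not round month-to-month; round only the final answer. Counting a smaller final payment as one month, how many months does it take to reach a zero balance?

Monthly rate r = 16.3%/12 = 1.35833% = 0.0135833.
While 4% of the post-interest balance exceeds £35.00, each month B ← (B·(1+r))·(1 − 0.04), i.e. B shrinks by the factor (1+r)·0.96 = 0.97304.
This holds for months 1–114. Entering month 115 the balance is £855.97; 4% of the post-interest balance is now below £35.00, so the flat £35.00 minimum applies from here.
From month 115 a fixed £35.00 at rate r clears £855.97 in 30 more payments. Total: 114 + 30 = 144 months.

144 months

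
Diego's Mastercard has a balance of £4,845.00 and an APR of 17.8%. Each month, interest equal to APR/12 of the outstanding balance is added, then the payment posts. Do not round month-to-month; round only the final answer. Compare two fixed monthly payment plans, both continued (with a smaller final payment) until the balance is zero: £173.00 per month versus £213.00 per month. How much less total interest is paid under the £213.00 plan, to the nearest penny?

£353.91

Monthly rate r = 17.8%/12 = 1.48333% = 0.0148333.
At £173.00/mo: n = ⌈−ln(1 − rB₀/P)/ln(1+r)⌉ = 37 payments (last £80.00); total interest = total paid − £4,845.00 = £1,463.00.
At £213.00/mo: 28 payments (last £203.09); total interest £1,109.09.
Interest saved = £1,463.00 − £1,109.09 = £353.91.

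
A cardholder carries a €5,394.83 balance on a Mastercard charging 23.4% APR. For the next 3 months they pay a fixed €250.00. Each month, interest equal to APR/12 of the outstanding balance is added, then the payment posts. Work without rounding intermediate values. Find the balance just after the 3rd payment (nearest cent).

Monthly rate r = 23.4%/12 = 1.95% = 0.0195.
Each month: B ← B·(1+r) − €250.00.
Month 1: interest €105.20; balance after payment €5,250.03.
Month 2: interest €102.38; balance after payment €5,102.40.
Month 3: interest €99.50; balance after payment €4,951.90.

€4,951.90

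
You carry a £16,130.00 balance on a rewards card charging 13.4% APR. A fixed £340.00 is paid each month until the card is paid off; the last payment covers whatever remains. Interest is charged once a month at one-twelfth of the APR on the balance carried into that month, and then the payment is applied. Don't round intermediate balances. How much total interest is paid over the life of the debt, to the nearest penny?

Monthly rate r = 13.4%/12 = 1.11667% = 0.0111667.
Payoff takes n = ⌈−ln(1 − rB₀/P)/ln(1+r)⌉ = ⌈67.945⌉ = 68 payments; the last is £321.32.
Total paid = 67·£340.00 + £321.32 = £23,101.32.
Total interest = total paid − principal = £23,101.32 − £16,130.00 = £6,971.32.

£6,971.32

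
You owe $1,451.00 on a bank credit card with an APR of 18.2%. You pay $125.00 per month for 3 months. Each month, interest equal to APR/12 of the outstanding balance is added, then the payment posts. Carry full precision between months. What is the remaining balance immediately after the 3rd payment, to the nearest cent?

$1,137.31

Monthly rate r = 18.2%/12 = 1.51667% = 0.0151667.
Each month: B ← B·(1+r) − $125.00.
Month 1: interest $22.01; balance after payment $1,348.01.
Month 2: interest $20.44; balance after payment $1,243.45.
Month 3: interest $18.86; balance after payment $1,137.31.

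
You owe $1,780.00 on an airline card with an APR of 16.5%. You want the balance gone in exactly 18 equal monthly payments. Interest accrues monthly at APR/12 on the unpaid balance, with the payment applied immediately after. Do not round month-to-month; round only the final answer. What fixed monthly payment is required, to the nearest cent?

$112.31

Monthly rate r = 16.5%/12 = 1.375% = 0.01375.
Level-payment amortization: P = B₀·r / (1 − (1+r)^(−n)) = 1780.00·0.01375 / (1 − 1.01375^(−18)).
Denominator 1 − (1+r)^(−18) = 0.217932227.
P = 24.475 / 0.217932227 ≈ 112.31.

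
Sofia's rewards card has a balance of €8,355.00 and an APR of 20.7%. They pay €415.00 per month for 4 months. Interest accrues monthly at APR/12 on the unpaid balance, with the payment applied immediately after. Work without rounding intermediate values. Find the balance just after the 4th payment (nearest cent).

€7,243.14

Monthly rate r = 20.7%/12 = 1.725% = 0.01725.
Each month: B ← B·(1+r) − €415.00.
Month 1: interest €144.12; balance after payment €8,084.12.
Month 2: interest €139.45; balance after payment €7,808.57.
Month 3: interest €134.70; balance after payment €7,528.27.
Month 4: interest €129.86; balance after payment €7,243.14.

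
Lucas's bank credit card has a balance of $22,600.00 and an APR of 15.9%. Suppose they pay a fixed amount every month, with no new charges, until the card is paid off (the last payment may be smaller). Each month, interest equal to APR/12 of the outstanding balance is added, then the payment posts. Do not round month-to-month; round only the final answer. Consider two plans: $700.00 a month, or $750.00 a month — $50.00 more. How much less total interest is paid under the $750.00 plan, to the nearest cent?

Monthly rate r = 15.9%/12 = 1.325% = 0.01325.
At $700.00/mo: n = ⌈−ln(1 − rB₀/P)/ln(1+r)⌉ = 43 payments (last $288.09); total interest = total paid − $22,600.00 = $7,088.09.
At $750.00/mo: 39 payments (last $537.21); total interest $6,437.21.
Interest saved = $7,088.09 − $6,437.21 = $650.88.

$650.88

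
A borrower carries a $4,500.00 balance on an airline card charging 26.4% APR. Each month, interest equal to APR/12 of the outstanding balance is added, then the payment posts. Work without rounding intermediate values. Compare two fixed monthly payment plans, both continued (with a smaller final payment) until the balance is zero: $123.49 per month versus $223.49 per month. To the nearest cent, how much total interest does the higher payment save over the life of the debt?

$3,171.75

Monthly rate r = 26.4%/12 = 2.2% = 0.022.
At $123.49/mo: n = ⌈−ln(1 − rB₀/P)/ln(1+r)⌉ = 75 payments (last $43.12); total interest = total paid − $4,500.00 = $4,681.38.
At $223.49/mo: 27 payments (last $198.89); total interest $1,509.63.
Interest saved = $4,681.38 − $1,509.63 = $3,171.75.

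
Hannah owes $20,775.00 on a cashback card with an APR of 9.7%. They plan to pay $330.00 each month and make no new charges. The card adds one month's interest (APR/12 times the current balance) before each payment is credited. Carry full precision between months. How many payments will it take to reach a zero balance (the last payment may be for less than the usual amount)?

89 months

Monthly rate r = 9.7%/12 = 0.808333% = 0.00808333.
Recurrence: B ← B·(1+r) − $330.00.
Month 1: interest $167.93; balance after payment $20,612.93.
Month 2: interest $166.62; balance after payment $20,449.55.
Closed form: n = −ln(1 − rB₀/P)/ln(1+r) = −ln(0.49112)/ln(1.00808) ≈ 88.323, so the balance reaches zero during payment 89.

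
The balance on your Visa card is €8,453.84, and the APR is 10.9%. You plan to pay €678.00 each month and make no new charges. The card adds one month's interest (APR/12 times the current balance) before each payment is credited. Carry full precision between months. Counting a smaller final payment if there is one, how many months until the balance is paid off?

14 months

Monthly rate r = 10.9%/12 = 0.908333% = 0.00908333.
Recurrence: B ← B·(1+r) − €678.00.
Month 1: interest €76.79; balance after payment €7,852.63.
Month 2: interest €71.33; balance after payment €7,245.96.
Closed form: n = −ln(1 − rB₀/P)/ln(1+r) = −ln(0.88674)/ln(1.00908) ≈ 13.293, so the balance reaches zero during payment 14.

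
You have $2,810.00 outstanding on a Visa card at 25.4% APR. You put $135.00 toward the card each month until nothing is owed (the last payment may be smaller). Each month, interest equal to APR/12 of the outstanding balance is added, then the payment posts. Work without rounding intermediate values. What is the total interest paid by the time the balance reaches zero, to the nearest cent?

$934.02

Monthly rate r = 25.4%/12 = 2.11667% = 0.0211667.
Payoff takes n = ⌈−ln(1 − rB₀/P)/ln(1+r)⌉ = ⌈27.731⌉ = 28 payments; the last is $99.02.
Total paid = 27·$135.00 + $99.02 = $3,744.02.
Total interest = total paid − principal = $3,744.02 − $2,810.00 = $934.02.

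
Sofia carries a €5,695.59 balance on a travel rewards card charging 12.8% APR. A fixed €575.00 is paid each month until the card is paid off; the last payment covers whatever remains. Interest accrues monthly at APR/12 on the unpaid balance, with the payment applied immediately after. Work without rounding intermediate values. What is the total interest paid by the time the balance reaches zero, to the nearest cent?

€356.73

Monthly rate r = 12.8%/12 = 1.06667% = 0.0106667.
Payoff takes n = ⌈−ln(1 − rB₀/P)/ln(1+r)⌉ = ⌈10.524⌉ = 11 payments; the last is €302.32.
Total paid = 10·€575.00 + €302.32 = €6,052.32.
Total interest = total paid − principal = €6,052.32 − €5,695.59 = €356.73.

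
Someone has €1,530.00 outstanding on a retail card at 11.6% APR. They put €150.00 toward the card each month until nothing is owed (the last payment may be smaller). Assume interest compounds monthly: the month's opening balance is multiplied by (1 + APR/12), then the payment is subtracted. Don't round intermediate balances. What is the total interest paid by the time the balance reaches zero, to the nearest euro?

Monthly rate r = 11.6%/12 = 0.966667% = 0.00966667.
Payoff takes n = ⌈−ln(1 − rB₀/P)/ln(1+r)⌉ = ⌈10.790⌉ = 11 payments; the last is €118.68.
Total paid = 10·€150.00 + €118.68 = €1,618.68.
Total interest = total paid − principal = €1,618.68 − €1,530.00 = €88.68.

€89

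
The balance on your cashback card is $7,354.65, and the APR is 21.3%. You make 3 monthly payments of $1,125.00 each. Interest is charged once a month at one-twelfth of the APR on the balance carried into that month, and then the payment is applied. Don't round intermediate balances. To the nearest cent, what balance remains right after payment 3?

$4,318.02

Monthly rate r = 21.3%/12 = 1.775% = 0.01775.
Each month: B ← B·(1+r) − $1,125.00.
Month 1: interest $130.55; balance after payment $6,360.20.
Month 2: interest $112.89; balance after payment $5,348.09.
Month 3: interest $94.93; balance after payment $4,318.02.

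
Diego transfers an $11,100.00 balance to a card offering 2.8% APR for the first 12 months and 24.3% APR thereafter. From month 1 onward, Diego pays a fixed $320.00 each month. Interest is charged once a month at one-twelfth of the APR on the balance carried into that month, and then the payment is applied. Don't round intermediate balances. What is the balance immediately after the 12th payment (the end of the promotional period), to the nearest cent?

Promo months 1–12 at r₀ = 2.8%/12 = 0.00233333; months 13+ at r₁ = 24.3%/12 = 0.02025.
After month 12: iterate B ← B·(1+r₀) − $320.00 for 12 months → $7,525.15.

$7,525.15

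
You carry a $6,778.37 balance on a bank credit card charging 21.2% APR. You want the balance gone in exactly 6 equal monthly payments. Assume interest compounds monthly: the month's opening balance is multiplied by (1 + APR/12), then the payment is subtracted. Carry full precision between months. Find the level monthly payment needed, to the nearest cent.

Monthly rate r = 21.2%/12 = 1.76667% = 0.0176667.
Level-payment amortization: P = B₀·r / (1 − (1+r)^(−n)) = 6778.37·0.0176667 / (1 − 1.01767^(−6)).
Denominator 1 − (1+r)^(−6) = 0.0997425946.
P = 119.751 / 0.0997425946 ≈ 1200.60.

$1,200.60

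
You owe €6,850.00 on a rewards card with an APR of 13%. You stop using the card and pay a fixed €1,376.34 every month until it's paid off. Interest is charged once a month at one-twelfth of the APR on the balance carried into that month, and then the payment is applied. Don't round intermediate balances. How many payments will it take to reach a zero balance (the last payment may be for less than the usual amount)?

6 months

Monthly rate r = 13%/12 = 1.08333% = 0.0108333.
Recurrence: B ← B·(1+r) − €1,376.34.
Month 1: interest €74.21; balance after payment €5,547.87.
Month 2: interest €60.10; balance after payment €4,231.63.
Month 3: interest €45.84; balance after payment €2,901.13.
Month 4: interest €31.43; balance after payment €1,556.22.
Month 5: interest €16.86; balance after payment €196.74.
Month 6: interest €2.13; balance after payment €0.00.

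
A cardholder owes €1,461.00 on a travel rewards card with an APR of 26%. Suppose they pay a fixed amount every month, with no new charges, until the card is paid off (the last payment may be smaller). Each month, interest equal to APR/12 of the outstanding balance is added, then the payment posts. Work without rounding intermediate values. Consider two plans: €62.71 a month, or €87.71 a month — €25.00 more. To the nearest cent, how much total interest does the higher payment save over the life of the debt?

Monthly rate r = 26%/12 = 2.16667% = 0.0216667.
At €62.71/mo: n = ⌈−ln(1 − rB₀/P)/ln(1+r)⌉ = 33 payments (last €49.36); total interest = total paid − €1,461.00 = €595.08.
At €87.71/mo: 21 payments (last €77.83); total interest €371.03.
Interest saved = €595.08 − €371.03 = €224.05.

€224.05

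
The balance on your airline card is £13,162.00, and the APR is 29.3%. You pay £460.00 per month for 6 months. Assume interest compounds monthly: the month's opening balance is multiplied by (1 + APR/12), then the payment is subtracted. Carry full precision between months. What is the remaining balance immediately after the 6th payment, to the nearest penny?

Monthly rate r = 29.3%/12 = 2.44167% = 0.0244167.
Each month: B ← B·(1+r) − £460.00.
Month 1: interest £321.37; balance after payment £13,023.37.
Month 2: interest £317.99; balance after payment £12,881.36.
Month 3: interest £314.52; balance after payment £12,735.88.
Month 4: interest £310.97; balance after payment £12,586.85.
Month 5: interest £307.33; balance after payment £12,434.18.
Month 6: interest £303.60; balance after payment £12,277.78.

£12,277.78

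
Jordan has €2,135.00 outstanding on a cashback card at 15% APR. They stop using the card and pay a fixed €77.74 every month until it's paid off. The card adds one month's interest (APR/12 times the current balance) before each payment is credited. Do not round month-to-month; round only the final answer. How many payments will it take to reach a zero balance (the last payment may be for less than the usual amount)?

Monthly rate r = 15%/12 = 1.25% = 0.0125.
Recurrence: B ← B·(1+r) − €77.74.
Month 1: interest €26.69; balance after payment €2,083.95.
Month 2: interest €26.05; balance after payment €2,032.26.
Closed form: n = −ln(1 − rB₀/P)/ln(1+r) = −ln(0.65671)/ln(1.0125) ≈ 33.851, so the balance reaches zero during payment 34.

34 payments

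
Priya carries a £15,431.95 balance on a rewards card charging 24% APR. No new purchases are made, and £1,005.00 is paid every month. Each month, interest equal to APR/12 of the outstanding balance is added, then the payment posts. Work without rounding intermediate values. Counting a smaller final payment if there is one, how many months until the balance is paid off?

Monthly rate r = 24%/12 = 2% = 0.02.
Recurrence: B ← B·(1+r) − £1,005.00.
Month 1: interest £308.64; balance after payment £14,735.59.
Month 2: interest £294.71; balance after payment £14,025.30.
Closed form: n = −ln(1 − rB₀/P)/ln(1+r) = −ln(0.6929)/ln(1.02) ≈ 18.527, so the balance reaches zero during payment 19.

19 months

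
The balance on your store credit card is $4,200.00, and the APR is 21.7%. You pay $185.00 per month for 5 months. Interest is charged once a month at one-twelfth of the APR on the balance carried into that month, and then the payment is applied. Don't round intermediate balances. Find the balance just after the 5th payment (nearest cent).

$3,634.67

Monthly rate r = 21.7%/12 = 1.80833% = 0.0180833.
Each month: B ← B·(1+r) − $185.00.
Month 1: interest $75.95; balance after payment $4,090.95.
Month 2: interest $73.98; balance after payment $3,979.93.
Month 3: interest $71.97; balance after payment $3,866.90.
Month 4: interest $69.93; balance after payment $3,751.82.
Month 5: interest $67.85; balance after payment $3,634.67.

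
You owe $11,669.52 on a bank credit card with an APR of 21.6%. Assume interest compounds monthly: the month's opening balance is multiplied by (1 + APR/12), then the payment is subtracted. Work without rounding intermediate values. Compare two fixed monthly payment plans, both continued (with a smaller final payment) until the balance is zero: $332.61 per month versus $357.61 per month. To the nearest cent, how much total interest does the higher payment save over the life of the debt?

Monthly rate r = 21.6%/12 = 1.8% = 0.018.
At $332.61/mo: n = ⌈−ln(1 − rB₀/P)/ln(1+r)⌉ = 56 payments (last $320.51); total interest = total paid − $11,669.52 = $6,944.54.
At $357.61/mo: 50 payments (last $222.48); total interest $6,075.85.
Interest saved = $6,944.54 − $6,075.85 = $868.69.

$868.69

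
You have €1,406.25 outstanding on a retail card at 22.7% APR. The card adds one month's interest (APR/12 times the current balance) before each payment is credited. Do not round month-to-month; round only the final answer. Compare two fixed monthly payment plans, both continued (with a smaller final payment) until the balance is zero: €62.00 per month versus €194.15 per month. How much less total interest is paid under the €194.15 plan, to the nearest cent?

Monthly rate r = 22.7%/12 = 1.89167% = 0.0189167.
At €62.00/mo: n = ⌈−ln(1 − rB₀/P)/ln(1+r)⌉ = 30 payments (last €56.32); total interest = total paid − €1,406.25 = €448.07.
At €194.15/mo: 8 payments (last €167.83); total interest €120.63.
Interest saved = €448.07 − €120.63 = €327.44.

€327.44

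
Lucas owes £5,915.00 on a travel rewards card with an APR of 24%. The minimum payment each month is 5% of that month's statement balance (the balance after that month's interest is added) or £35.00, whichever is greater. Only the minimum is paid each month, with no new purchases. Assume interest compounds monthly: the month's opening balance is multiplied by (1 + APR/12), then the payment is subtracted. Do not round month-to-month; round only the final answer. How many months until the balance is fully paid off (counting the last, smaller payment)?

Monthly rate r = 24%/12 = 2% = 0.02.
While 5% of the post-interest balance exceeds £35.00, each month B ← (B·(1+r))·(1 − 0.05), i.e. B shrinks by the factor (1+r)·0.95 = 0.969.
This holds for months 1–69. Entering month 70 the balance is £673.43; 5% of the post-interest balance is now below £35.00, so the flat £35.00 minimum applies from here.
From month 70 a fixed £35.00 at rate r clears £673.43 in 25 more payments. Total: 69 + 25 = 94 months.

94 months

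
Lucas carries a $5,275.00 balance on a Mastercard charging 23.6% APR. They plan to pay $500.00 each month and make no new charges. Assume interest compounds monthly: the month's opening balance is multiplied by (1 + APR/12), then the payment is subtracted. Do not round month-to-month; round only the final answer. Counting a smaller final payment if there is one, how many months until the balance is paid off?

12 payments

Monthly rate r = 23.6%/12 = 1.96667% = 0.0196667.
Recurrence: B ← B·(1+r) − $500.00.
Month 1: interest $103.74; balance after payment $4,878.74.
Month 2: interest $95.95; balance after payment $4,474.69.
Closed form: n = −ln(1 − rB₀/P)/ln(1+r) = −ln(0.79252)/ln(1.01967) ≈ 11.940, so the balance reaches zero during payment 12.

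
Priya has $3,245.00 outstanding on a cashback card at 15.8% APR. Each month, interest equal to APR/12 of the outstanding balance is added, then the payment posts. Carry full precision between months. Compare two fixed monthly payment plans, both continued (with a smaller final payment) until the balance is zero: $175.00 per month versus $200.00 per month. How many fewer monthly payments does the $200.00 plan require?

3 fewer payments

Monthly rate r = 15.8%/12 = 1.31667% = 0.0131667.
At $175.00/mo: n = ⌈−ln(1 − rB₀/P)/ln(1+r)⌉ = 22 payments (last $70.03); total interest = total paid − $3,245.00 = $500.03.
At $200.00/mo: 19 payments (last $74.82); total interest $429.82.
Payments saved = 22 − 19 = 3.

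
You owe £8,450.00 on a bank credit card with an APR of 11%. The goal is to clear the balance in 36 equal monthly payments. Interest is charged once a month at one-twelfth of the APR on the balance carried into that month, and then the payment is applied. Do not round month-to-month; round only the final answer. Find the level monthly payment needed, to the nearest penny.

Monthly rate r = 11%/12 = 0.916667% = 0.00916667.
Level-payment amortization: P = B₀·r / (1 − (1+r)^(−n)) = 8450.00·0.00916667 / (1 − 1.00917^(−36)).
Denominator 1 − (1+r)^(−36) = 0.279994681.
P = 77.4583 / 0.279994681 ≈ 276.64.

£276.64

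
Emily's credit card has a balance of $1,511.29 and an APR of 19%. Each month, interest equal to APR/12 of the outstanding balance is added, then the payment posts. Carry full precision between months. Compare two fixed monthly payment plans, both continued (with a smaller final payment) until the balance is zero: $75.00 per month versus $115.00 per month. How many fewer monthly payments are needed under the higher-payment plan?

10 fewer payments

Monthly rate r = 19%/12 = 1.58333% = 0.0158333.
At $75.00/mo: n = ⌈−ln(1 − rB₀/P)/ln(1+r)⌉ = 25 payments (last $34.73); total interest = total paid − $1,511.29 = $323.44.
At $115.00/mo: 15 payments (last $97.92); total interest $196.63.
Payments saved = 25 − 15 = 10.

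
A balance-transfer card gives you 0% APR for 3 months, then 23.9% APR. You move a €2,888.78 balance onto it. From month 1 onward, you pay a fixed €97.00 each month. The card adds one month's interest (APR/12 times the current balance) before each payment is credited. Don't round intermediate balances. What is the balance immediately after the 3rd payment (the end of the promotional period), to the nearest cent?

Promo months 1–3 at r₀ = 0%/12 = 0; months 4+ at r₁ = 23.9%/12 = 0.0199167.
After month 3 (no interest yet): B = €2,888.78 − 3·€97.00 = €2,597.78.

€2,597.78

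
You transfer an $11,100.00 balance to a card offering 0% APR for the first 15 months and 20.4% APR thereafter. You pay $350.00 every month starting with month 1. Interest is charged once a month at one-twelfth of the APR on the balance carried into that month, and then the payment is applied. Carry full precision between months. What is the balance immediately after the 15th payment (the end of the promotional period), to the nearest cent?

$5,850.00

Promo months 1–15 at r₀ = 0%/12 = 0; months 16+ at r₁ = 20.4%/12 = 0.017.
After month 15 (no interest yet): B = $11,100.00 − 15·$350.00 = $5,850.00.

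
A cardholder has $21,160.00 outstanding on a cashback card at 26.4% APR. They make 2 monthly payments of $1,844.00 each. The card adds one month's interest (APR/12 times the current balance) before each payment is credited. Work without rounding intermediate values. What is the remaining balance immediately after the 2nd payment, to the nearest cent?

$18,372.71

Monthly rate r = 26.4%/12 = 2.2% = 0.022.
Each month: B ← B·(1+r) − $1,844.00.
Month 1: interest $465.52; balance after payment $19,781.52.
Month 2: interest $435.19; balance after payment $18,372.71.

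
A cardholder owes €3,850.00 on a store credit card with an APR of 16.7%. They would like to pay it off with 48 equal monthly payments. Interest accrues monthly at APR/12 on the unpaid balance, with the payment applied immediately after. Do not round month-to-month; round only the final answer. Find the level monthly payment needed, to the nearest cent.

Monthly rate r = 16.7%/12 = 1.39167% = 0.0139167.
Level-payment amortization: P = B₀·r / (1 − (1+r)^(−n)) = 3850.00·0.0139167 / (1 − 1.01392^(−48)).
Denominator 1 − (1+r)^(−48) = 0.48490015.
P = 53.5792 / 0.48490015 ≈ 110.50.

€110.50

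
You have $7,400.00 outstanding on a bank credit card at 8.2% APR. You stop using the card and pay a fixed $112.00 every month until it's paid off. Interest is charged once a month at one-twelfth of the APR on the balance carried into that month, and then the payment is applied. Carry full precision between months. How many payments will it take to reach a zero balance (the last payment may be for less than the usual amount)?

89 months

Monthly rate r = 8.2%/12 = 0.683333% = 0.00683333.
Recurrence: B ← B·(1+r) − $112.00.
Month 1: interest $50.57; balance after payment $7,338.57.
Month 2: interest $50.15; balance after payment $7,276.71.
Closed form: n = −ln(1 − rB₀/P)/ln(1+r) = −ln(0.54851)/ln(1.00683) ≈ 88.185, so the balance reaches zero during payment 89.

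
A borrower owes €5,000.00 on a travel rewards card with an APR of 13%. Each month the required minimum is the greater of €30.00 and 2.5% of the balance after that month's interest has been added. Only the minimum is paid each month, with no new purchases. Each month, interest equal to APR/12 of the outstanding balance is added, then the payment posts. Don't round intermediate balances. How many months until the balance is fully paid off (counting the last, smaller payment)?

151 months

Monthly rate r = 13%/12 = 1.08333% = 0.0108333.
While 2.5% of the post-interest balance exceeds €30.00, each month B ← (B·(1+r))·(1 − 0.025), i.e. B shrinks by the factor (1+r)·0.975 = 0.98556.
This holds for months 1–99. Entering month 100 the balance is €1,184.96; 2.5% of the post-interest balance is now below €30.00, so the flat €30.00 minimum applies from here.
From month 100 a fixed €30.00 at rate r clears €1,184.96 in 52 more payments. Total: 99 + 52 = 151 months.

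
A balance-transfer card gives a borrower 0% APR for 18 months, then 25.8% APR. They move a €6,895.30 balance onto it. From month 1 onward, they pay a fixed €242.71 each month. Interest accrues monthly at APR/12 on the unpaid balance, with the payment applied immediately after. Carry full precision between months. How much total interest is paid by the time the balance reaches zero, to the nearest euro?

Promo months 1–18 at r₀ = 0%/12 = 0; months 19+ at r₁ = 25.8%/12 = 0.0215.
After month 18 (no interest yet): B = €6,895.30 − 18·€242.71 = €2,526.52.
Then at r₁ with €242.71/mo: n₂ = −ln(1 − r₁·B/P)/ln(1+r₁) ≈ 11.91 → 12 more payments.
Total paid = 29·€242.71 + €221.11 = €7,259.70; interest = €7,259.70 − €6,895.30 = €364.40.

€364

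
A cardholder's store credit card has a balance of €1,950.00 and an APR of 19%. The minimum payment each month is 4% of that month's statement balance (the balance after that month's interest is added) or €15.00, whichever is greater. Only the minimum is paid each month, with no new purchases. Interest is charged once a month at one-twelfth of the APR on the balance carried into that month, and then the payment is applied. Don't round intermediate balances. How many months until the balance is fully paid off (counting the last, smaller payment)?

98 months

Monthly rate r = 19%/12 = 1.58333% = 0.0158333.
While 4% of the post-interest balance exceeds €15.00, each month B ← (B·(1+r))·(1 − 0.04), i.e. B shrinks by the factor (1+r)·0.96 = 0.9752.
This holds for months 1–67. Entering month 68 the balance is €362.50; 4% of the post-interest balance is now below €15.00, so the flat €15.00 minimum applies from here.
From month 68 a fixed €15.00 at rate r clears €362.50 in 31 more payments. Total: 67 + 31 = 98 months.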